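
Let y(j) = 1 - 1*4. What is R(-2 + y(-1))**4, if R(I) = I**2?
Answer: 390625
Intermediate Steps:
y(j) = -3 (y(j) = 1 - 4 = -3)
R(-2 + y(-1))**4 = ((-2 - 3)**2)**4 = ((-5)**2)**4 = 25**4 = 390625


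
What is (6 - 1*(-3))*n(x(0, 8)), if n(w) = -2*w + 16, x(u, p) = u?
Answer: 144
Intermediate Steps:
n(w) = 16 - 2*w
(6 - 1*(-3))*n(x(0, 8)) = (6 - 1*(-3))*(16 - 2*0) = (6 + 3)*(16 + 0) = 9*16 = 144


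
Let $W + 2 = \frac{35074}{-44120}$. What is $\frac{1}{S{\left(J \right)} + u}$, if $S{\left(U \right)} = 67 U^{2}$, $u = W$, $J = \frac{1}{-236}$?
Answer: $- \frac{307163440}{858142563} \approx -0.35794$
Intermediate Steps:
$W = - \frac{61657}{22060}$ ($W = -2 + \frac{35074}{-44120} = -2 + 35074 \left(- \frac{1}{44120}\right) = -2 - \frac{17537}{22060} = - \frac{61657}{22060} \approx -2.795$)
$J = - \frac{1}{236} \approx -0.0042373$
$u = - \frac{61657}{22060} \approx -2.795$
$\frac{1}{S{\left(J \right)} + u} = \frac{1}{67 \left(- \frac{1}{236}\right)^{2} - \frac{61657}{22060}} = \frac{1}{67 \cdot \frac{1}{55696} - \frac{61657}{22060}} = \frac{1}{\frac{67}{55696} - \frac{61657}{22060}} = \frac{1}{- \frac{858142563}{307163440}} = - \frac{307163440}{858142563}$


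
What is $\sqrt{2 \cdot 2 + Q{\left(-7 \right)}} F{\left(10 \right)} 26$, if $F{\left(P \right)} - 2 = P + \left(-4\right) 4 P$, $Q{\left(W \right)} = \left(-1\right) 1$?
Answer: $- 3848 \sqrt{3} \approx -6664.9$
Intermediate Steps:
$Q{\left(W \right)} = -1$
$F{\left(P \right)} = 2 - 15 P$ ($F{\left(P \right)} = 2 + \left(P + \left(-4\right) 4 P\right) = 2 + \left(P - 16 P\right) = 2 - 15 P$)
$\sqrt{2 \cdot 2 + Q{\left(-7 \right)}} F{\left(10 \right)} 26 = \sqrt{2 \cdot 2 - 1} \left(2 - 150\right) 26 = \sqrt{4 - 1} \left(2 - 150\right) 26 = \sqrt{3} \left(-148\right) 26 = - 148 \sqrt{3} \cdot 26 = - 3848 \sqrt{3}$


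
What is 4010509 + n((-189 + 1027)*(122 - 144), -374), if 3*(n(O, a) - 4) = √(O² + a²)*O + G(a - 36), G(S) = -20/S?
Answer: 493293101/123 - 5272696*√4157/3 ≈ -1.0931e+8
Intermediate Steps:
n(O, a) = 4 - 20/(3*(-36 + a)) + O*√(O² + a²)/3 (n(O, a) = 4 + (√(O² + a²)*O - 20/(a - 36))/3 = 4 + (O*√(O² + a²) - 20/(-36 + a))/3 = 4 + (-20/(-36 + a) + O*√(O² + a²))/3 = 4 + (-20/(3*(-36 + a)) + O*√(O² + a²)/3) = 4 - 20/(3*(-36 + a)) + O*√(O² + a²)/3)
4010509 + n((-189 + 1027)*(122 - 144), -374) = 4010509 + (-20 + (-36 - 374)*(12 + ((-189 + 1027)*(122 - 144))*√(((-189 + 1027)*(122 - 144))² + (-374)²)))/(3*(-36 - 374)) = 4010509 + (⅓)*(-20 - 410*(12 + (838*(-22))*√((838*(-22))² + 139876)))/(-410) = 4010509 + (⅓)*(-1/410)*(-20 - 410*(12 - 18436*√((-18436)² + 139876))) = 4010509 + (⅓)*(-1/410)*(-20 - 410*(12 - 18436*√(339886096 + 139876))) = 4010509 + (⅓)*(-1/410)*(-20 - 410*(12 - 5272696*√4157)) = 4010509 + (⅓)*(-1/410)*(-20 + (-4920 + 2161805360*√4157)) = 4010509 + (⅓)*(-1/410)*(-4940 + 2161805360*√4157) = 4010509 + (494/123 - 5272696*√4157/3) = 493293101/123 - 5272696*√4157/3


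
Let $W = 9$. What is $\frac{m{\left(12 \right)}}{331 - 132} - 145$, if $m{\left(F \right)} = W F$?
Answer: $- \frac{28747}{199} \approx -144.46$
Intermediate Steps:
$m{\left(F \right)} = 9 F$
$\frac{m{\left(12 \right)}}{331 - 132} - 145 = \frac{9 \cdot 12}{331 - 132} - 145 = \frac{108}{199} - 145 = - \frac{28747}{199}$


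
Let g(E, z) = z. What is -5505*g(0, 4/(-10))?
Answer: 2202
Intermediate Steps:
-5505*g(0, 4/(-10)) = -22020/(-10) = -22020*(-1)/10 = -5505*(-⅖) = 2202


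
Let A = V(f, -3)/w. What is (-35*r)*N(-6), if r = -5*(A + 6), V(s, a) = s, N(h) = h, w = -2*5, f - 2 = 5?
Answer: -5565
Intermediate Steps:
f = 7 (f = 2 + 5 = 7)
w = -10
A = -7/10 (A = 7/(-10) = -1/10*7 = -7/10 ≈ -0.70000)
r = -53/2 (r = -5*(-7/10 + 6) = -5*53/10 = -53/2 ≈ -26.500)
(-35*r)*N(-6) = -35*(-53/2)*(-6) = (1855/2)*(-6) = -5565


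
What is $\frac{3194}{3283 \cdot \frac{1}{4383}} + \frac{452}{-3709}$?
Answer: $\frac{51921927202}{12176647} \approx 4264.1$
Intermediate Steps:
$\frac{3194}{3283 \cdot \frac{1}{4383}} + \frac{452}{-3709} = \frac{3194}{3283 \cdot \frac{1}{4383}} + 452 \left(- \frac{1}{3709}\right) = \frac{3194}{\frac{3283}{4383}} - \frac{452}{3709} = 3194 \cdot \frac{4383}{3283} - \frac{452}{3709} = \frac{13999302}{3283} - \frac{452}{3709} = \frac{51921927202}{12176647}$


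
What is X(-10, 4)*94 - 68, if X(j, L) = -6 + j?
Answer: -1572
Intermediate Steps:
X(-10, 4)*94 - 68 = (-6 - 10)*94 - 68 = -16*94 - 68 = -1504 - 68 = -1572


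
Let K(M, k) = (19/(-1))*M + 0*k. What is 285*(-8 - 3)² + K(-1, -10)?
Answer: 34504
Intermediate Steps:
K(M, k) = -19*M (K(M, k) = (19*(-1))*M + 0 = -19*M + 0 = -19*M)
285*(-8 - 3)² + K(-1, -10) = 285*(-8 - 3)² - 19*(-1) = 285*(-11)² + 19 = 285*121 + 19 = 34485 + 19 = 34504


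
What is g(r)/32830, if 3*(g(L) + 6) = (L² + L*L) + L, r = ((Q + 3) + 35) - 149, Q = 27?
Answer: 467/3283 ≈ 0.14225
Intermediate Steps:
r = -84 (r = ((27 + 3) + 35) - 149 = (30 + 35) - 149 = 65 - 149 = -84)
g(L) = -6 + L/3 + 2*L²/3 (g(L) = -6 + ((L² + L*L) + L)/3 = -6 + ((L² + L²) + L)/3 = -6 + (2*L² + L)/3 = -6 + (L + 2*L²)/3 = -6 + (L/3 + 2*L²/3) = -6 + L/3 + 2*L²/3)
g(r)/32830 = (-6 + (⅓)*(-84) + (⅔)*(-84)²)/32830 = (-6 - 28 + (⅔)*7056)*(1/32830) = (-6 - 28 + 4704)*(1/32830) = 4670*(1/32830) = 467/3283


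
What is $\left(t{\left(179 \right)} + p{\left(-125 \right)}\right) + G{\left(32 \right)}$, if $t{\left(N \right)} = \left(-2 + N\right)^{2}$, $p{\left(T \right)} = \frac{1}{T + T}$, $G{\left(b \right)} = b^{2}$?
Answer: $\frac{8088249}{250} \approx 32353.0$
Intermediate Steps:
$p{\left(T \right)} = \frac{1}{2 T}$
$\left(t{\left(179 \right)} + p{\left(-125 \right)}\right) + G{\left(32 \right)} = \left(\left(-2 + 179\right)^{2} + \frac{1}{2 \left(-125\right)}\right) + 32^{2} = \left(177^{2} + \frac{1}{2} \left(- \frac{1}{125}\right)\right) + 1024 = \left(31329 - \frac{1}{250}\right) + 1024 = \frac{7832249}{250} + 1024 = \frac{8088249}{250}$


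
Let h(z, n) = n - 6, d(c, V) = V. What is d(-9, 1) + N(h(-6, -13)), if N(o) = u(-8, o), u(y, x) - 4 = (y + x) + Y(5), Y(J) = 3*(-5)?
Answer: -37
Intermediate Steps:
Y(J) = -15
u(y, x) = -11 + x + y (u(y, x) = 4 + ((y + x) - 15) = 4 + ((x + y) - 15) = 4 + (-15 + x + y) = -11 + x + y)
h(z, n) = -6 + n
N(o) = -19 + o (N(o) = -11 + o - 8 = -19 + o)
d(-9, 1) + N(h(-6, -13)) = 1 + (-19 + (-6 - 13)) = 1 + (-19 - 19) = 1 - 38 = -37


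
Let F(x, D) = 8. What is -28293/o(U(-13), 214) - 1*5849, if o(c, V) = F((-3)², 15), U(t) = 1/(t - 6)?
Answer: -75085/8 ≈ -9385.6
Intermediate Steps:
U(t) = 1/(-6 + t)
o(c, V) = 8
-28293/o(U(-13), 214) - 1*5849 = -28293/8 - 1*5849 = -28293*⅛ - 5849 = -28293/8 - 5849 = -75085/8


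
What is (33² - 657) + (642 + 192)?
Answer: 1266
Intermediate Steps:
(33² - 657) + (642 + 192) = (1089 - 657) + 834 = 432 + 834 = 1266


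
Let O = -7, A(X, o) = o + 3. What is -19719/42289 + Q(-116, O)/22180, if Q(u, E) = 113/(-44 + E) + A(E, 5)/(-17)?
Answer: -22311532013/47836471020 ≈ -0.46641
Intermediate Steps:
A(X, o) = 3 + o
Q(u, E) = -8/17 + 113/(-44 + E) (Q(u, E) = 113/(-44 + E) + (3 + 5)/(-17) = 113/(-44 + E) + 8*(-1/17) = 113/(-44 + E) - 8/17 = -8/17 + 113/(-44 + E))
-19719/42289 + Q(-116, O)/22180 = -19719/42289 + ((2273 - 8*(-7))/(17*(-44 - 7)))/22180 = -19719*1/42289 + ((1/17)*(2273 + 56)/(-51))*(1/22180) = -19719/42289 + ((1/17)*(-1/51)*2329)*(1/22180) = -19719/42289 - 137/51*1/22180 = -19719/42289 - 137/1131180 = -22311532013/47836471020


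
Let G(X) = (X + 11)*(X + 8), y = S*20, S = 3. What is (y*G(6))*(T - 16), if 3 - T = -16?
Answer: 42840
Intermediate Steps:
T = 19 (T = 3 - 1*(-16) = 3 + 16 = 19)
y = 60 (y = 3*20 = 60)
G(X) = (8 + X)*(11 + X) (G(X) = (11 + X)*(8 + X) = (8 + X)*(11 + X))
(y*G(6))*(T - 16) = (60*(88 + 6² + 19*6))*(19 - 16) = (60*(88 + 36 + 114))*3 = (60*238)*3 = 14280*3 = 42840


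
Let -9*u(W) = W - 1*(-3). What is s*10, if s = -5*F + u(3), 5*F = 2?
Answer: -80/3 ≈ -26.667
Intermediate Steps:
F = ⅖ (F = (⅕)*2 = ⅖ ≈ 0.40000)
u(W) = -⅓ - W/9 (u(W) = -(W - 1*(-3))/9 = -(W + 3)/9 = -(3 + W)/9 = -⅓ - W/9)
s = -8/3 (s = -5*⅖ + (-⅓ - ⅑*3) = -2 + (-⅓ - ⅓) = -2 - ⅔ = -8/3 ≈ -2.6667)
s*10 = -8/3*10 = -80/3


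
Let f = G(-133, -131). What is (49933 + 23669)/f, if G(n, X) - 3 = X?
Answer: -36801/64 ≈ -575.02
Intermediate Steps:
G(n, X) = 3 + X
f = -128 (f = 3 - 131 = -128)
(49933 + 23669)/f = (49933 + 23669)/(-128) = 73602*(-1/128) = -36801/64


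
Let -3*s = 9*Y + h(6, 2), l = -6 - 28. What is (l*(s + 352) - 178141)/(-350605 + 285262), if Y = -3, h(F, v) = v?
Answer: 571177/196029 ≈ 2.9137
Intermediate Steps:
l = -34
s = 25/3 (s = -(9*(-3) + 2)/3 = -(-27 + 2)/3 = -1/3*(-25) = 25/3 ≈ 8.3333)
(l*(s + 352) - 178141)/(-350605 + 285262) = (-34*(25/3 + 352) - 178141)/(-350605 + 285262) = (-34*1081/3 - 178141)/(-65343) = (-36754/3 - 178141)*(-1/65343) = -571177/3*(-1/65343) = 571177/196029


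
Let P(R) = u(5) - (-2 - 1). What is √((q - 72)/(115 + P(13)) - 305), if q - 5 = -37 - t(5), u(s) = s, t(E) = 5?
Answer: 2*I*√1156938/123 ≈ 17.49*I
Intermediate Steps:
P(R) = 8 (P(R) = 5 - (-2 - 1) = 5 - 1*(-3) = 5 + 3 = 8)
q = -37 (q = 5 + (-37 - 1*5) = 5 + (-37 - 5) = 5 - 42 = -37)
√((q - 72)/(115 + P(13)) - 305) = √((-37 - 72)/(115 + 8) - 305) = √(-109/123 - 305) = √(-37624/123) = 2*I*√1156938/123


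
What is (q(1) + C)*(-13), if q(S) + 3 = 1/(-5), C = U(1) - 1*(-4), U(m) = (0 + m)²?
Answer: -117/5 ≈ -23.400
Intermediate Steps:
U(m) = m²
C = 5 (C = 1² - 1*(-4) = 1 + 4 = 5)
q(S) = -16/5 (q(S) = -3 + 1/(-5) = -3 - ⅕ = -16/5)
(q(1) + C)*(-13) = (-16/5 + 5)*(-13) = (9/5)*(-13) = -117/5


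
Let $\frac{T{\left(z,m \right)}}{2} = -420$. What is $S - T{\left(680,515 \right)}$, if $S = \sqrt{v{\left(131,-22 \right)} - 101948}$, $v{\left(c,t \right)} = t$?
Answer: $840 + 3 i \sqrt{11330} \approx 840.0 + 319.33 i$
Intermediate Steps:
$T{\left(z,m \right)} = -840$ ($T{\left(z,m \right)} = 2 \left(-420\right) = -840$)
$S = 3 i \sqrt{11330}$ ($S = \sqrt{-22 - 101948} = \sqrt{-101970} = 3 i \sqrt{11330} \approx 319.33 i$)
$S - T{\left(680,515 \right)} = 3 i \sqrt{11330} - -840 = 3 i \sqrt{11330} + 840 = 840 + 3 i \sqrt{11330}$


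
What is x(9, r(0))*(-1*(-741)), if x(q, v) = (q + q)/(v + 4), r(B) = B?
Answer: 6669/2 ≈ 3334.5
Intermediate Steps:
x(q, v) = 2*q/(4 + v) (x(q, v) = (2*q)/(4 + v) = 2*q/(4 + v))
x(9, r(0))*(-1*(-741)) = (2*9/(4 + 0))*(-1*(-741)) = (2*9/4)*741 = (2*9*(¼))*741 = (9/2)*741 = 6669/2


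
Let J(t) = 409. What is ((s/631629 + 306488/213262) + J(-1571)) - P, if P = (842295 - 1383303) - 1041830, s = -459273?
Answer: 5077794460524346/3207201519 ≈ 1.5832e+6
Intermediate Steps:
P = -1582838 (P = -541008 - 1041830 = -1582838)
((s/631629 + 306488/213262) + J(-1571)) - P = ((-459273/631629 + 306488/213262) + 409) - 1*(-1582838) = ((-459273*1/631629 + 306488*(1/213262)) + 409) + 1582838 = ((-153091/210543 + 21892/15233) + 409) + 1582838 = (2277172153/3207201519 + 409) + 1582838 = 1314022593424/3207201519 + 1582838 = 5077794460524346/3207201519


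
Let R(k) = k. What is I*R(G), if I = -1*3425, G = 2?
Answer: -6850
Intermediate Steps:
I = -3425
I*R(G) = -3425*2 = -6850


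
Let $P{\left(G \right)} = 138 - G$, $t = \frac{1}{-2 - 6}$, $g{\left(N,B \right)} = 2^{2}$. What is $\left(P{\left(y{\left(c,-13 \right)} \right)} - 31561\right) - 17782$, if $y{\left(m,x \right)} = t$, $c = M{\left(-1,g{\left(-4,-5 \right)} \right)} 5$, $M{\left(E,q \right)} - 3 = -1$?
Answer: $- \frac{393639}{8} \approx -49205.0$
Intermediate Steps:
$g{\left(N,B \right)} = 4$
$M{\left(E,q \right)} = 2$ ($M{\left(E,q \right)} = 3 - 1 = 2$)
$t = - \frac{1}{8}$ ($t = \frac{1}{-8} = - \frac{1}{8} \approx -0.125$)
$c = 10$ ($c = 2 \cdot 5 = 10$)
$y{\left(m,x \right)} = - \frac{1}{8}$
$\left(P{\left(y{\left(c,-13 \right)} \right)} - 31561\right) - 17782 = \left(\left(138 - - \frac{1}{8}\right) - 31561\right) - 17782 = \left(\left(138 + \frac{1}{8}\right) - 31561\right) - 17782 = \left(\frac{1105}{8} - 31561\right) - 17782 = - \frac{251383}{8} - 17782 = - \frac{393639}{8}$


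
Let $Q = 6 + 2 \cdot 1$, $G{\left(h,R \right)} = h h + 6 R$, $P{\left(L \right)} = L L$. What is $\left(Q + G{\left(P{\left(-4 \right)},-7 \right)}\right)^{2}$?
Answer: $49284$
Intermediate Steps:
$P{\left(L \right)} = L^{2}$
$G{\left(h,R \right)} = h^{2} + 6 R$
$Q = 8$ ($Q = 6 + 2 = 8$)
$\left(Q + G{\left(P{\left(-4 \right)},-7 \right)}\right)^{2} = \left(8 + \left(\left(\left(-4\right)^{2}\right)^{2} + 6 \left(-7\right)\right)\right)^{2} = \left(8 - \left(42 - 16^{2}\right)\right)^{2} = \left(8 + \left(256 - 42\right)\right)^{2} = \left(8 + 214\right)^{2} = 222^{2} = 49284$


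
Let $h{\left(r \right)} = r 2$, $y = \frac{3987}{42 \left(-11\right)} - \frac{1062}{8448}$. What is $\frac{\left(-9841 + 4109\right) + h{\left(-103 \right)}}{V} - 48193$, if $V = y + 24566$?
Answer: $- \frac{1060409923611}{22003291} \approx -48193.0$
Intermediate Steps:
$y = - \frac{7845}{896}$ ($y = \frac{3987}{-462} - \frac{177}{1408} = 3987 \left(- \frac{1}{462}\right) - \frac{177}{1408} = - \frac{1329}{154} - \frac{177}{1408} = - \frac{7845}{896} \approx -8.7556$)
$V = \frac{22003291}{896}$ ($V = - \frac{7845}{896} + 24566 = \frac{22003291}{896} \approx 24557.0$)
$h{\left(r \right)} = 2 r$
$\frac{\left(-9841 + 4109\right) + h{\left(-103 \right)}}{V} - 48193 = \frac{\left(-9841 + 4109\right) + 2 \left(-103\right)}{\frac{22003291}{896}} - 48193 = \left(-5732 - 206\right) \frac{896}{22003291} - 48193 = \left(-5938\right) \frac{896}{22003291} - 48193 = - \frac{5320448}{22003291} - 48193 = - \frac{1060409923611}{22003291}$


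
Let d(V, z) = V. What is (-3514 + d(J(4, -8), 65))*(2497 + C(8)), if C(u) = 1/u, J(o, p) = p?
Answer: -35179497/4 ≈ -8.7949e+6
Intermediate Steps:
(-3514 + d(J(4, -8), 65))*(2497 + C(8)) = (-3514 - 8)*(2497 + 1/8) = -3522*(2497 + ⅛) = -3522*19977/8 = -35179497/4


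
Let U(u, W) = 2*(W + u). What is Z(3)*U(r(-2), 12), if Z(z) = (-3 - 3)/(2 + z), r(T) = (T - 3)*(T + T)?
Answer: -384/5 ≈ -76.800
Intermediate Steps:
r(T) = 2*T*(-3 + T) (r(T) = (-3 + T)*(2*T) = 2*T*(-3 + T))
Z(z) = -6/(2 + z)
U(u, W) = 2*W + 2*u
Z(3)*U(r(-2), 12) = (-6/(2 + 3))*(2*12 + 2*(2*(-2)*(-3 - 2))) = (-6/5)*(24 + 2*(2*(-2)*(-5))) = (-6*⅕)*(24 + 2*20) = -6*(24 + 40)/5 = -6/5*64 = -384/5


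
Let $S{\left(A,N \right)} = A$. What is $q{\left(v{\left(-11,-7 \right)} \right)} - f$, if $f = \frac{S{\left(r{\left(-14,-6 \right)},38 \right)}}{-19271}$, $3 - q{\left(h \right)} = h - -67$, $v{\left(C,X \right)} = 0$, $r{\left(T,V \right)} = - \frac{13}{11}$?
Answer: $- \frac{13566797}{211981} \approx -64.0$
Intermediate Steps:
$r{\left(T,V \right)} = - \frac{13}{11}$ ($r{\left(T,V \right)} = \left(-13\right) \frac{1}{11} = - \frac{13}{11}$)
$q{\left(h \right)} = -64 - h$ ($q{\left(h \right)} = 3 - \left(h - -67\right) = 3 - \left(h + 67\right) = 3 - \left(67 + h\right) = -64 - h$)
$f = \frac{13}{211981}$ ($f = - \frac{13}{11 \left(-19271\right)} = \left(- \frac{13}{11}\right) \left(- \frac{1}{19271}\right) = \frac{13}{211981} \approx 6.1326 \cdot 10^{-5}$)
$q{\left(v{\left(-11,-7 \right)} \right)} - f = \left(-64 - 0\right) - \frac{13}{211981} = \left(-64 + 0\right) - \frac{13}{211981} = -64 - \frac{13}{211981} = - \frac{13566797}{211981}$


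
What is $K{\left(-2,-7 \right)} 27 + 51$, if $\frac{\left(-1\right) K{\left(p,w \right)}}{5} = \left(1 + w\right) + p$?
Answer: $1131$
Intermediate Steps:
$K{\left(p,w \right)} = -5 - 5 p - 5 w$ ($K{\left(p,w \right)} = - 5 \left(\left(1 + w\right) + p\right) = - 5 \left(1 + p + w\right) = -5 - 5 p - 5 w$)
$K{\left(-2,-7 \right)} 27 + 51 = \left(-5 - -10 - -35\right) 27 + 51 = \left(-5 + 10 + 35\right) 27 + 51 = 40 \cdot 27 + 51 = 1080 + 51 = 1131$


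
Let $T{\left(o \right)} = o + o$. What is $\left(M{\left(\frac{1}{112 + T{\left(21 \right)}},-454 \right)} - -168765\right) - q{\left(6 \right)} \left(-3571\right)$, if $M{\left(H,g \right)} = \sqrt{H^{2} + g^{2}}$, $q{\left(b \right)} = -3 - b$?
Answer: $136626 + \frac{\sqrt{4888247057}}{154} \approx 1.3708 \cdot 10^{5}$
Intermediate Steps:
$T{\left(o \right)} = 2 o$
$\left(M{\left(\frac{1}{112 + T{\left(21 \right)}},-454 \right)} - -168765\right) - q{\left(6 \right)} \left(-3571\right) = \left(\sqrt{\left(\frac{1}{112 + 2 \cdot 21}\right)^{2} + \left(-454\right)^{2}} - -168765\right) - \left(-3 - 6\right) \left(-3571\right) = \left(\sqrt{\left(\frac{1}{112 + 42}\right)^{2} + 206116} + 168765\right) - \left(-3 - 6\right) \left(-3571\right) = \left(\sqrt{\left(\frac{1}{154}\right)^{2} + 206116} + 168765\right) - \left(-9\right) \left(-3571\right) = \left(\sqrt{\left(\frac{1}{154}\right)^{2} + 206116} + 168765\right) - 32139 = \left(\sqrt{\frac{1}{23716} + 206116} + 168765\right) - 32139 = \left(\sqrt{\frac{4888247057}{23716}} + 168765\right) - 32139 = \left(\frac{\sqrt{4888247057}}{154} + 168765\right) - 32139 = \left(168765 + \frac{\sqrt{4888247057}}{154}\right) - 32139 = 136626 + \frac{\sqrt{4888247057}}{154}$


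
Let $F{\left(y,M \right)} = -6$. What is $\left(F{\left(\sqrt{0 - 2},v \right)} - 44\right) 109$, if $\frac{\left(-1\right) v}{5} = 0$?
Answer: $-5450$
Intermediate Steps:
$v = 0$ ($v = \left(-5\right) 0 = 0$)
$\left(F{\left(\sqrt{0 - 2},v \right)} - 44\right) 109 = \left(-6 - 44\right) 109 = \left(-50\right) 109 = -5450$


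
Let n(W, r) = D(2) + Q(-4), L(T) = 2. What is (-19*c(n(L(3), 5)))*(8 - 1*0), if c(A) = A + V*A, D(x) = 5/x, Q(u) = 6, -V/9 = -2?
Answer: -24548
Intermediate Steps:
V = 18 (V = -9*(-2) = 18)
n(W, r) = 17/2 (n(W, r) = 5/2 + 6 = 17/2)
c(A) = 19*A (c(A) = A + 18*A = 19*A)
(-19*c(n(L(3), 5)))*(8 - 1*0) = (-361*17/2)*(8 - 1*0) = (-19*323/2)*(8 + 0) = -6137/2*8 = -24548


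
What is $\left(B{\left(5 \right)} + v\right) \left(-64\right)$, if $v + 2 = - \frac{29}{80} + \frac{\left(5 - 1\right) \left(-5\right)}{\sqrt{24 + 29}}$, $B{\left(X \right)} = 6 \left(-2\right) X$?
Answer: $\frac{19956}{5} + \frac{1280 \sqrt{53}}{53} \approx 4167.0$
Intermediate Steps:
$B{\left(X \right)} = - 12 X$
$v = - \frac{189}{80} - \frac{20 \sqrt{53}}{53}$ ($v = -2 + \left(- \frac{29}{80} + \frac{\left(5 - 1\right) \left(-5\right)}{\sqrt{24 + 29}}\right) = -2 + \left(\left(-29\right) \frac{1}{80} + \frac{4 \left(-5\right)}{\sqrt{53}}\right) = -2 - \left(\frac{29}{80} + 20 \frac{\sqrt{53}}{53}\right) = -2 - \left(\frac{29}{80} + \frac{20 \sqrt{53}}{53}\right) = - \frac{189}{80} - \frac{20 \sqrt{53}}{53} \approx -5.1097$)
$\left(B{\left(5 \right)} + v\right) \left(-64\right) = \left(\left(-12\right) 5 - \left(\frac{189}{80} + \frac{20 \sqrt{53}}{53}\right)\right) \left(-64\right) = \left(-60 - \left(\frac{189}{80} + \frac{20 \sqrt{53}}{53}\right)\right) \left(-64\right) = \left(- \frac{4989}{80} - \frac{20 \sqrt{53}}{53}\right) \left(-64\right) = \frac{19956}{5} + \frac{1280 \sqrt{53}}{53}$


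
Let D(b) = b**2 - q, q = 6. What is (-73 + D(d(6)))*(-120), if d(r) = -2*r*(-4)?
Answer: -267000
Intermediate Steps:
d(r) = 8*r
D(b) = -6 + b**2 (D(b) = b**2 - 1*6 = b**2 - 6 = -6 + b**2)
(-73 + D(d(6)))*(-120) = (-73 + (-6 + (8*6)**2))*(-120) = (-73 + (-6 + 48**2))*(-120) = (-73 + (-6 + 2304))*(-120) = (-73 + 2298)*(-120) = 2225*(-120) = -267000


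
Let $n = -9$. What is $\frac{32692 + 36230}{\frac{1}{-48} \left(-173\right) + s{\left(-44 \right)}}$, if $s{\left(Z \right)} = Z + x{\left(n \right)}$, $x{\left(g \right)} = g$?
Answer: $- \frac{3308256}{2371} \approx -1395.3$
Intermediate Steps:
$s{\left(Z \right)} = -9 + Z$ ($s{\left(Z \right)} = Z - 9 = -9 + Z$)
$\frac{32692 + 36230}{\frac{1}{-48} \left(-173\right) + s{\left(-44 \right)}} = \frac{32692 + 36230}{\frac{1}{-48} \left(-173\right) - 53} = \frac{68922}{\left(- \frac{1}{48}\right) \left(-173\right) - 53} = \frac{68922}{\frac{173}{48} - 53} = \frac{68922}{- \frac{2371}{48}} = 68922 \left(- \frac{48}{2371}\right) = - \frac{3308256}{2371}$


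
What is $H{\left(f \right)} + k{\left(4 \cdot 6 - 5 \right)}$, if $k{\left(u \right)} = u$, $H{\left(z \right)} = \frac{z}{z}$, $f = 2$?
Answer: $20$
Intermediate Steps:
$H{\left(z \right)} = 1$
$H{\left(f \right)} + k{\left(4 \cdot 6 - 5 \right)} = 1 + \left(4 \cdot 6 - 5\right) = 1 + \left(24 - 5\right) = 1 + 19 = 20$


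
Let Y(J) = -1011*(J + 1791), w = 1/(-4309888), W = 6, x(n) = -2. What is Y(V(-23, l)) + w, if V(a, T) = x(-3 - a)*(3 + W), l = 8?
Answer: -7725487169665/4309888 ≈ -1.7925e+6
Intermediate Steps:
w = -1/4309888 ≈ -2.3202e-7
V(a, T) = -18 (V(a, T) = -2*(3 + 6) = -2*9 = -18)
Y(J) = -1810701 - 1011*J (Y(J) = -1011*(1791 + J) = -1810701 - 1011*J)
Y(V(-23, l)) + w = (-1810701 - 1011*(-18)) - 1/4309888 = (-1810701 + 18198) - 1/4309888 = -1792503 - 1/4309888 = -7725487169665/4309888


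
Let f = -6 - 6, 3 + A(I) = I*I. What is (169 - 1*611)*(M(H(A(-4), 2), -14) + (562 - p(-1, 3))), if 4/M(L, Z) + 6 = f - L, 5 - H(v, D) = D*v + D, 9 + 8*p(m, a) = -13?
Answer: -2499731/10 ≈ -2.4997e+5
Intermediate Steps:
p(m, a) = -11/4 (p(m, a) = -9/8 + (⅛)*(-13) = -9/8 - 13/8 = -11/4)
A(I) = -3 + I² (A(I) = -3 + I*I = -3 + I²)
f = -12
H(v, D) = 5 - D - D*v (H(v, D) = 5 - (D*v + D) = 5 - (D + D*v) = 5 + (-D - D*v) = 5 - D - D*v)
M(L, Z) = 4/(-18 - L) (M(L, Z) = 4/(-6 + (-12 - L)) = 4/(-18 - L))
(169 - 1*611)*(M(H(A(-4), 2), -14) + (562 - p(-1, 3))) = (169 - 1*611)*(-4/(18 + (5 - 1*2 - 1*2*(-3 + (-4)²))) + (562 - 1*(-11/4))) = (169 - 611)*(-4/(18 + (5 - 2 - 1*2*(-3 + 16))) + (562 + 11/4)) = -442*(-4/(18 + (5 - 2 - 1*2*13)) + 2259/4) = -442*(-4/(18 + (5 - 2 - 26)) + 2259/4) = -442*(-4/(18 - 23) + 2259/4) = -442*(-4/(-5) + 2259/4) = -442*(-4*(-⅕) + 2259/4) = -442*(⅘ + 2259/4) = -442*11311/20 = -2499731/10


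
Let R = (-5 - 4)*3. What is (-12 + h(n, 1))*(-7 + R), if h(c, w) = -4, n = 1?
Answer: 544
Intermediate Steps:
R = -27 (R = -9*3 = -27)
(-12 + h(n, 1))*(-7 + R) = (-12 - 4)*(-7 - 27) = -16*(-34) = 544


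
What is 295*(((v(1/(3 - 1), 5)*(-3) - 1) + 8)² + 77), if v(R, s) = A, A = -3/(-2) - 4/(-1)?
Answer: 197355/4 ≈ 49339.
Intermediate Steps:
A = 11/2 (A = -3*(-½) - 4*(-1) = 3/2 + 4 = 11/2 ≈ 5.5000)
v(R, s) = 11/2
295*(((v(1/(3 - 1), 5)*(-3) - 1) + 8)² + 77) = 295*((((11/2)*(-3) - 1) + 8)² + 77) = 295*(((-33/2 - 1) + 8)² + 77) = 295*((-35/2 + 8)² + 77) = 295*((-19/2)² + 77) = 295*(361/4 + 77) = 295*(669/4) = 197355/4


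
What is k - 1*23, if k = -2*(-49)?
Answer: 75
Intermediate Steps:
k = 98
k - 1*23 = 98 - 1*23 = 98 - 23 = 75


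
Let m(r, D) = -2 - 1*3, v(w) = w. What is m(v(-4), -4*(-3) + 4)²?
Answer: 25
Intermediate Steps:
m(r, D) = -5 (m(r, D) = -2 - 3 = -5)
m(v(-4), -4*(-3) + 4)² = (-5)² = 25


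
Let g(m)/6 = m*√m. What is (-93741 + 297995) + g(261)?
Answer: 204254 + 4698*√29 ≈ 2.2955e+5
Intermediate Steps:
g(m) = 6*m^(3/2) (g(m) = 6*(m*√m) = 6*m^(3/2))
(-93741 + 297995) + g(261) = (-93741 + 297995) + 6*261^(3/2) = 204254 + 6*(783*√29) = 204254 + 4698*√29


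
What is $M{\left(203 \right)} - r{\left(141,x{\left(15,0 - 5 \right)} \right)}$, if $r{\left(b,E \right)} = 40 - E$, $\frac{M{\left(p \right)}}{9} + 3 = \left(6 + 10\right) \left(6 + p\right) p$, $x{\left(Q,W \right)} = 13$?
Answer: $6109434$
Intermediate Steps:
$M{\left(p \right)} = -27 + 9 p \left(96 + 16 p\right)$ ($M{\left(p \right)} = -27 + 9 \left(6 + 10\right) \left(6 + p\right) p = -27 + 9 \cdot 16 \left(6 + p\right) p = -27 + 9 \left(96 + 16 p\right) p = -27 + 9 p \left(96 + 16 p\right)$)
$M{\left(203 \right)} - r{\left(141,x{\left(15,0 - 5 \right)} \right)} = \left(-27 + 144 \cdot 203^{2} + 864 \cdot 203\right) - \left(40 - 13\right) = \left(-27 + 144 \cdot 41209 + 175392\right) - \left(40 - 13\right) = \left(-27 + 5934096 + 175392\right) - 27 = 6109461 - 27 = 6109434$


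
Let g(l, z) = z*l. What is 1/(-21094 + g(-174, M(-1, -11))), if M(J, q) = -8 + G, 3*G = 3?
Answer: -1/19876 ≈ -5.0312e-5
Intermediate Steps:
G = 1 (G = (⅓)*3 = 1)
M(J, q) = -7 (M(J, q) = -8 + 1 = -7)
g(l, z) = l*z
1/(-21094 + g(-174, M(-1, -11))) = 1/(-21094 - 174*(-7)) = 1/(-21094 + 1218) = 1/(-19876) = -1/19876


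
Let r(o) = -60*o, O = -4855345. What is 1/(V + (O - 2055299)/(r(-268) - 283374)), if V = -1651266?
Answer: -44549/73561097260 ≈ -6.0561e-7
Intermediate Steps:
1/(V + (O - 2055299)/(r(-268) - 283374)) = 1/(-1651266 + (-4855345 - 2055299)/(-60*(-268) - 283374)) = 1/(-1651266 - 6910644/(16080 - 283374)) = 1/(-1651266 - 6910644/(-267294)) = 1/(-1651266 - 6910644*(-1/267294)) = 1/(-1651266 + 1151774/44549) = 1/(-73561097260/44549) = -44549/73561097260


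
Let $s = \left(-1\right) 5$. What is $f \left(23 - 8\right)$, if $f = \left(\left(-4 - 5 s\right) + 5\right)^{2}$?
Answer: $10140$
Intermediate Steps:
$s = -5$
$f = 676$ ($f = \left(\left(-4 - -25\right) + 5\right)^{2} = \left(\left(-4 + 25\right) + 5\right)^{2} = \left(21 + 5\right)^{2} = 26^{2} = 676$)
$f \left(23 - 8\right) = 676 \left(23 - 8\right) = 676 \cdot 15 = 10140$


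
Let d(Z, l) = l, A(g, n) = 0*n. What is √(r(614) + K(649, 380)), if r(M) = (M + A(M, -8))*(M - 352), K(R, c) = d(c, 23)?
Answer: √160891 ≈ 401.11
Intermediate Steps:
A(g, n) = 0
K(R, c) = 23
r(M) = M*(-352 + M) (r(M) = (M + 0)*(M - 352) = M*(-352 + M))
√(r(614) + K(649, 380)) = √(614*(-352 + 614) + 23) = √(614*262 + 23) = √(160868 + 23) = √160891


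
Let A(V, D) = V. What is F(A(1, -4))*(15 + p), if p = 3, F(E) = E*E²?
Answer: 18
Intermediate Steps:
F(E) = E³
F(A(1, -4))*(15 + p) = 1³*(15 + 3) = 1*18 = 18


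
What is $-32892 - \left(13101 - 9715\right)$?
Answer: $-36278$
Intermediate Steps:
$-32892 - \left(13101 - 9715\right) = -32892 - 3386 = -36278$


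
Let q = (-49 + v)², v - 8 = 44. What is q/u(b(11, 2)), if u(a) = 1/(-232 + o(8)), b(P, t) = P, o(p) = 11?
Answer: -1989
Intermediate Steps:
v = 52 (v = 8 + 44 = 52)
u(a) = -1/221 (u(a) = 1/(-232 + 11) = 1/(-221) = -1/221)
q = 9 (q = (-49 + 52)² = 3² = 9)
q/u(b(11, 2)) = 9/(-1/221) = 9*(-221) = -1989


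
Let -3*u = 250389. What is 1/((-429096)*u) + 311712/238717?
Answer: 11163541179853693/8549324568108216 ≈ 1.3058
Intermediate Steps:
u = -83463 (u = -⅓*250389 = -83463)
1/((-429096)*u) + 311712/238717 = 1/(-429096*(-83463)) + 311712/238717 = -1/429096*(-1/83463) + 311712*(1/238717) = 1/35813639448 + 311712/238717 = 11163541179853693/8549324568108216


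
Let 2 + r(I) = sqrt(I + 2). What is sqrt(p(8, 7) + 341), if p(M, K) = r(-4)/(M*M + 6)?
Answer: sqrt(1670760 + 70*I*sqrt(2))/70 ≈ 18.465 + 0.00054705*I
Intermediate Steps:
r(I) = -2 + sqrt(2 + I) (r(I) = -2 + sqrt(I + 2) = -2 + sqrt(2 + I))
p(M, K) = (-2 + I*sqrt(2))/(6 + M**2) (p(M, K) = (-2 + sqrt(2 - 4))/(M*M + 6) = (-2 + sqrt(-2))/(M**2 + 6) = (-2 + I*sqrt(2))/(6 + M**2))
sqrt(p(8, 7) + 341) = sqrt((-2 + I*sqrt(2))/(6 + 8**2) + 341) = sqrt((-2 + I*sqrt(2))/(6 + 64) + 341) = sqrt((-2 + I*sqrt(2))/70 + 341) = sqrt((-1/35 + I*sqrt(2)/70) + 341) = sqrt(11934/35 + I*sqrt(2)/70)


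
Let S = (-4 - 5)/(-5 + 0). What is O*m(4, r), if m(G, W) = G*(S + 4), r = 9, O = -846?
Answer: -98136/5 ≈ -19627.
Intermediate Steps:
S = 9/5 (S = -9/(-5) = -9*(-1/5) = 9/5 ≈ 1.8000)
m(G, W) = 29*G/5 (m(G, W) = G*(9/5 + 4) = G*(29/5) = 29*G/5)
O*m(4, r) = -24534*4/5 = -846*116/5 = -98136/5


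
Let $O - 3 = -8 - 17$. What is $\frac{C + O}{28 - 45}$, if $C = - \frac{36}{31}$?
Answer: $\frac{718}{527} \approx 1.3624$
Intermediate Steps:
$O = -22$ ($O = 3 - 25 = -22$)
$C = - \frac{36}{31}$ ($C = \left(-36\right) \frac{1}{31} = - \frac{36}{31} \approx -1.1613$)
$\frac{C + O}{28 - 45} = \frac{- \frac{36}{31} - 22}{28 - 45} = - \frac{718}{31 \left(-17\right)} = \left(- \frac{718}{31}\right) \left(- \frac{1}{17}\right) = \frac{718}{527}$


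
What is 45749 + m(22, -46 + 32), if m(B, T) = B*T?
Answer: 45441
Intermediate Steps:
45749 + m(22, -46 + 32) = 45749 + 22*(-46 + 32) = 45749 + 22*(-14) = 45749 - 308 = 45441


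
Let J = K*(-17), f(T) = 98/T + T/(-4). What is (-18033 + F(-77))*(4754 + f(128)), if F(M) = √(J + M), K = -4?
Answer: -5450600481/64 + 906771*I/64 ≈ -8.5166e+7 + 14168.0*I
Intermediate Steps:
f(T) = 98/T - T/4 (f(T) = 98/T + T*(-¼) = 98/T - T/4)
J = 68 (J = -4*(-17) = 68)
F(M) = √(68 + M)
(-18033 + F(-77))*(4754 + f(128)) = (-18033 + √(68 - 77))*(4754 + (98/128 - ¼*128)) = (-18033 + √(-9))*(4754 + (98*(1/128) - 32)) = (-18033 + 3*I)*(4754 + (49/64 - 32)) = (-18033 + 3*I)*(4754 - 1999/64) = (-18033 + 3*I)*(302257/64) = -5450600481/64 + 906771*I/64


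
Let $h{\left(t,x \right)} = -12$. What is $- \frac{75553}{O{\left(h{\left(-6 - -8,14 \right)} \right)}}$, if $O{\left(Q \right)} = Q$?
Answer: $\frac{75553}{12} \approx 6296.1$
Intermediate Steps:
$- \frac{75553}{O{\left(h{\left(-6 - -8,14 \right)} \right)}} = - \frac{75553}{-12} = \left(-75553\right) \left(- \frac{1}{12}\right) = \frac{75553}{12}$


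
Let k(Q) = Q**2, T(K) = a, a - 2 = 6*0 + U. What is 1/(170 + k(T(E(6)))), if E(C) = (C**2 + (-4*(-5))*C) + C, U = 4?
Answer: 1/206 ≈ 0.0048544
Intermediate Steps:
E(C) = C**2 + 21*C (E(C) = (C**2 + 20*C) + C = C**2 + 21*C)
a = 6 (a = 2 + (6*0 + 4) = 2 + (0 + 4) = 2 + 4 = 6)
T(K) = 6
1/(170 + k(T(E(6)))) = 1/(170 + 6**2) = 1/(170 + 36) = 1/206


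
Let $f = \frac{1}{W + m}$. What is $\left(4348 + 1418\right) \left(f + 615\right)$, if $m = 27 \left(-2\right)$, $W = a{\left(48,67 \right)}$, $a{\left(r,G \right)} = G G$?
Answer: $\frac{15726914916}{4435} \approx 3.5461 \cdot 10^{6}$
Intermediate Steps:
$a{\left(r,G \right)} = G^{2}$
$W = 4489$ ($W = 67^{2} = 4489$)
$m = -54$
$f = \frac{1}{4435}$ ($f = \frac{1}{4489 - 54} = \frac{1}{4435} \approx 0.00022548$)
$\left(4348 + 1418\right) \left(f + 615\right) = \left(4348 + 1418\right) \left(\frac{1}{4435} + 615\right) = 5766 \cdot \frac{2727526}{4435} = \frac{15726914916}{4435}$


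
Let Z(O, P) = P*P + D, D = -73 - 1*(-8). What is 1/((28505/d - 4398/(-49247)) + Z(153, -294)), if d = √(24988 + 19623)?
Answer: 1868959585027523219/161423681102843425249650 - 13826447218309*√44611/161423681102843425249650 ≈ 1.1560e-5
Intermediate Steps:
D = -65 (D = -73 + 8 = -65)
d = √44611 ≈ 211.21
Z(O, P) = -65 + P² (Z(O, P) = P*P - 65 = P² - 65 = -65 + P²)
1/((28505/d - 4398/(-49247)) + Z(153, -294)) = 1/((28505/(√44611) - 4398/(-49247)) + (-65 + (-294)²)) = 1/((28505*(√44611/44611) - 4398*(-1/49247)) + (-65 + 86436)) = 1/((28505*√44611/44611 + 4398/49247) + 86371) = 1/((4398/49247 + 28505*√44611/44611) + 86371) = 1/(4253517035/49247 + 28505*√44611/44611)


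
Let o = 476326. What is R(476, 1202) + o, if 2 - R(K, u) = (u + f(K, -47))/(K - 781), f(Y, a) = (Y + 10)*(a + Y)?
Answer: 145489736/305 ≈ 4.7702e+5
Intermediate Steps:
f(Y, a) = (10 + Y)*(Y + a)
R(K, u) = 2 - (-470 + u + K**2 - 37*K)/(-781 + K) (R(K, u) = 2 - (u + (K**2 + 10*K + 10*(-47) + K*(-47)))/(K - 781) = 2 - (u + (K**2 + 10*K - 470 - 47*K))/(-781 + K) = 2 - (u + (-470 + K**2 - 37*K))/(-781 + K) = 2 - (-470 + u + K**2 - 37*K)/(-781 + K))
R(476, 1202) + o = (-1092 - 1*1202 - 1*476**2 + 39*476)/(-781 + 476) + 476326 = (-1092 - 1202 - 1*226576 + 18564)/(-305) + 476326 = -(-1092 - 1202 - 226576 + 18564)/305 + 476326 = -1/305*(-210306) + 476326 = 210306/305 + 476326 = 145489736/305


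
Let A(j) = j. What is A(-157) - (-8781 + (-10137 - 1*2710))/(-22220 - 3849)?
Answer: -4114461/26069 ≈ -157.83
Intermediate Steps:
A(-157) - (-8781 + (-10137 - 1*2710))/(-22220 - 3849) = -157 - (-8781 + (-10137 - 1*2710))/(-22220 - 3849) = -157 - (-8781 + (-10137 - 2710))/(-26069) = -157 - (-8781 - 12847)*(-1)/26069 = -157 - (-21628)*(-1)/26069 = -157 - 1*21628/26069 = -157 - 21628/26069 = -4114461/26069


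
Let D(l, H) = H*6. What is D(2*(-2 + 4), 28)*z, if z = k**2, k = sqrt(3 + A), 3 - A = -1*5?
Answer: 1848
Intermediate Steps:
A = 8 (A = 3 - (-1)*5 = 3 - 1*(-5) = 3 + 5 = 8)
k = sqrt(11) (k = sqrt(3 + 8) = sqrt(11) ≈ 3.3166)
D(l, H) = 6*H
z = 11 (z = (sqrt(11))**2 = 11)
D(2*(-2 + 4), 28)*z = (6*28)*11 = 168*11 = 1848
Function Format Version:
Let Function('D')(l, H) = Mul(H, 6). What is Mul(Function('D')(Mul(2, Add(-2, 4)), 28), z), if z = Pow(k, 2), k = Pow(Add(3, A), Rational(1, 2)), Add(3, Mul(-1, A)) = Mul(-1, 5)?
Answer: 1848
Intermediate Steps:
A = 8 (A = Add(3, Mul(-1, Mul(-1, 5))) = Add(3, Mul(-1, -5)) = Add(3, 5) = 8)
k = Pow(11, Rational(1, 2)) (k = Pow(Add(3, 8), Rational(1, 2)) = Pow(11, Rational(1, 2)) ≈ 3.3166)
Function('D')(l, H) = Mul(6, H)
z = 11 (z = Pow(Pow(11, Rational(1, 2)), 2) = 11)
Mul(Function('D')(Mul(2, Add(-2, 4)), 28), z) = Mul(Mul(6, 28), 11) = Mul(168, 11) = 1848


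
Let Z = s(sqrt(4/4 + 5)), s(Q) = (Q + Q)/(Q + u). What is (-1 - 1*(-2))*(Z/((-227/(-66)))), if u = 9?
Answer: -264/5675 + 396*sqrt(6)/5675 ≈ 0.12440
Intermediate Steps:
s(Q) = 2*Q/(9 + Q) (s(Q) = (Q + Q)/(Q + 9) = (2*Q)/(9 + Q) = 2*Q/(9 + Q))
Z = 2*sqrt(6)/(9 + sqrt(6)) (Z = 2*sqrt(4/4 + 5)/(9 + sqrt(4/4 + 5)) = 2*sqrt(4*(1/4) + 5)/(9 + sqrt(4*(1/4) + 5)) = 2*sqrt(1 + 5)/(9 + sqrt(1 + 5)) = 2*sqrt(6)/(9 + sqrt(6)) ≈ 0.42788)
(-1 - 1*(-2))*(Z/((-227/(-66)))) = (-1 - 1*(-2))*((-4/25 + 6*sqrt(6)/25)/((-227/(-66)))) = (-1 + 2)*((-4/25 + 6*sqrt(6)/25)/((-227*(-1/66)))) = 1*((-4/25 + 6*sqrt(6)/25)/(227/66)) = 1*((-4/25 + 6*sqrt(6)/25)*(66/227)) = 1*(-264/5675 + 396*sqrt(6)/5675) = -264/5675 + 396*sqrt(6)/5675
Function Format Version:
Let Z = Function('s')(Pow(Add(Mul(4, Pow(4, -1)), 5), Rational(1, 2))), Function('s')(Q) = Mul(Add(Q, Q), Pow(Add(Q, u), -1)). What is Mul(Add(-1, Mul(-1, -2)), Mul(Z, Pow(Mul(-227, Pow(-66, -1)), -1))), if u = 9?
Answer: Add(Rational(-264, 5675), Mul(Rational(396, 5675), Pow(6, Rational(1, 2)))) ≈ 0.12440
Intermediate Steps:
Function('s')(Q) = Mul(2, Q, Pow(Add(9, Q), -1)) (Function('s')(Q) = Mul(Add(Q, Q), Pow(Add(Q, 9), -1)) = Mul(Mul(2, Q), Pow(Add(9, Q), -1)) = Mul(2, Q, Pow(Add(9, Q), -1)))
Z = Mul(2, Pow(6, Rational(1, 2)), Pow(Add(9, Pow(6, Rational(1, 2))), -1)) (Z = Mul(2, Pow(Add(Mul(4, Pow(4, -1)), 5), Rational(1, 2)), Pow(Add(9, Pow(Add(Mul(4, Pow(4, -1)), 5), Rational(1, 2))), -1)) = Mul(2, Pow(Add(Mul(4, Rational(1, 4)), 5), Rational(1, 2)), Pow(Add(9, Pow(Add(Mul(4, Rational(1, 4)), 5), Rational(1, 2))), -1)) = Mul(2, Pow(Add(1, 5), Rational(1, 2)), Pow(Add(9, Pow(Add(1, 5), Rational(1, 2))), -1)) = Mul(2, Pow(6, Rational(1, 2)), Pow(Add(9, Pow(6, Rational(1, 2))), -1)) ≈ 0.42788)
Mul(Add(-1, Mul(-1, -2)), Mul(Z, Pow(Mul(-227, Pow(-66, -1)), -1))) = Mul(Add(-1, Mul(-1, -2)), Mul(Add(Rational(-4, 25), Mul(Rational(6, 25), Pow(6, Rational(1, 2)))), Pow(Mul(-227, Pow(-66, -1)), -1))) = Mul(Add(-1, 2), Mul(Add(Rational(-4, 25), Mul(Rational(6, 25), Pow(6, Rational(1, 2)))), Pow(Mul(-227, Rational(-1, 66)), -1))) = Mul(1, Mul(Add(Rational(-4, 25), Mul(Rational(6, 25), Pow(6, Rational(1, 2)))), Pow(Rational(227, 66), -1))) = Mul(1, Mul(Add(Rational(-4, 25), Mul(Rational(6, 25), Pow(6, Rational(1, 2)))), Rational(66, 227))) = Mul(1, Add(Rational(-264, 5675), Mul(Rational(396, 5675), Pow(6, Rational(1, 2))))) = Add(Rational(-264, 5675), Mul(Rational(396, 5675), Pow(6, Rational(1, 2))))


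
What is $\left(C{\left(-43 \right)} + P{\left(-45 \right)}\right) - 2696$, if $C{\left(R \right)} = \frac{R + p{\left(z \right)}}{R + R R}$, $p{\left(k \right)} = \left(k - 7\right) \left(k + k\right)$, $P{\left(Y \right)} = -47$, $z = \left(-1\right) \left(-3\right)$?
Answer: $- \frac{4953925}{1806} \approx -2743.0$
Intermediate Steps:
$z = 3$
$p{\left(k \right)} = 2 k \left(-7 + k\right)$ ($p{\left(k \right)} = \left(-7 + k\right) 2 k = 2 k \left(-7 + k\right)$)
$C{\left(R \right)} = \frac{-24 + R}{R + R^{2}}$ ($C{\left(R \right)} = \frac{R + 2 \cdot 3 \left(-7 + 3\right)}{R + R R} = \frac{R + 2 \cdot 3 \left(-4\right)}{R + R^{2}} = \frac{R - 24}{R + R^{2}} = \frac{-24 + R}{R + R^{2}}$)
$\left(C{\left(-43 \right)} + P{\left(-45 \right)}\right) - 2696 = \left(\frac{-24 - 43}{\left(-43\right) \left(1 - 43\right)} - 47\right) - 2696 = \left(\left(- \frac{1}{43}\right) \frac{1}{-42} \left(-67\right) - 47\right) - 2696 = \left(\left(- \frac{1}{43}\right) \left(- \frac{1}{42}\right) \left(-67\right) - 47\right) - 2696 = \left(- \frac{67}{1806} - 47\right) - 2696 = - \frac{84949}{1806} - 2696 = - \frac{4953925}{1806}$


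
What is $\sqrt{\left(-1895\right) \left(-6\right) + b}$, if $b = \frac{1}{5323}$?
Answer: $\frac{\sqrt{322161326053}}{5323} \approx 106.63$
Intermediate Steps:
$b = \frac{1}{5323} \approx 0.00018786$
$\sqrt{\left(-1895\right) \left(-6\right) + b} = \sqrt{\left(-1895\right) \left(-6\right) + \frac{1}{5323}} = \sqrt{11370 + \frac{1}{5323}} = \sqrt{\frac{60522511}{5323}} = \frac{\sqrt{322161326053}}{5323}$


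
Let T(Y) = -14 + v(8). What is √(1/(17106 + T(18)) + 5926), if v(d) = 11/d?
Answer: √110814672239310/136747 ≈ 76.980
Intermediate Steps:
T(Y) = -101/8 (T(Y) = -14 + 11/8 = -101/8)
√(1/(17106 + T(18)) + 5926) = √(1/(17106 - 101/8) + 5926) = √(1/(136747/8) + 5926) = √(8/136747 + 5926) = √(810362730/136747) = √110814672239310/136747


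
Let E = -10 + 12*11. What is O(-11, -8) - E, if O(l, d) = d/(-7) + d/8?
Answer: -853/7 ≈ -121.86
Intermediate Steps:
O(l, d) = -d/56 (O(l, d) = d*(-1/7) + d*(1/8) = -d/7 + d/8 = -d/56)
E = 122 (E = -10 + 132 = 122)
O(-11, -8) - E = -1/56*(-8) - 1*122 = 1/7 - 122 = -853/7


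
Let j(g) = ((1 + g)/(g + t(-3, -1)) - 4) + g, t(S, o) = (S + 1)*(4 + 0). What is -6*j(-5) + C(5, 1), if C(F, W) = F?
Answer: 743/13 ≈ 57.154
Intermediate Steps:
t(S, o) = 4 + 4*S (t(S, o) = (1 + S)*4 = 4 + 4*S)
j(g) = -4 + g + (1 + g)/(-8 + g) (j(g) = ((1 + g)/(g + (4 + 4*(-3))) - 4) + g = ((1 + g)/(g + (4 - 12)) - 4) + g = ((1 + g)/(g - 8) - 4) + g = ((1 + g)/(-8 + g) - 4) + g = (-4 + (1 + g)/(-8 + g)) + g = -4 + g + (1 + g)/(-8 + g))
-6*j(-5) + C(5, 1) = -6*(33 + (-5)² - 11*(-5))/(-8 - 5) + 5 = -6*(33 + 25 + 55)/(-13) + 5 = -(-6)*113/13 + 5 = -6*(-113/13) + 5 = 678/13 + 5 = 743/13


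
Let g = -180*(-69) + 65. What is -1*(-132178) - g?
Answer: 119693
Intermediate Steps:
g = 12485 (g = 12420 + 65 = 12485)
-1*(-132178) - g = -1*(-132178) - 1*12485 = 132178 - 12485 = 119693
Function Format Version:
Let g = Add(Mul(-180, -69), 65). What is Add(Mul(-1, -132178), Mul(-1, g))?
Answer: 119693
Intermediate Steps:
g = 12485 (g = Add(12420, 65) = 12485)
Add(Mul(-1, -132178), Mul(-1, g)) = Add(Mul(-1, -132178), Mul(-1, 12485)) = Add(132178, -12485) = 119693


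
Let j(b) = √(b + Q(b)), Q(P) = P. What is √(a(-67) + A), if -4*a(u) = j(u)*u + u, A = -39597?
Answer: √(-158321 + 67*I*√134)/2 ≈ 0.4873 + 198.95*I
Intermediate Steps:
j(b) = √2*√b (j(b) = √(b + b) = √(2*b) = √2*√b)
a(u) = -u/4 - √2*u^(3/2)/4 (a(u) = -((√2*√u)*u + u)/4 = -(√2*u^(3/2) + u)/4 = -(u + √2*u^(3/2))/4 = -u/4 - √2*u^(3/2)/4)
√(a(-67) + A) = √((-¼*(-67) - √2*(-67)^(3/2)/4) - 39597) = √((67/4 - √2*(-67*I*√67)/4) - 39597) = √((67/4 + 67*I*√134/4) - 39597) = √(-158321/4 + 67*I*√134/4)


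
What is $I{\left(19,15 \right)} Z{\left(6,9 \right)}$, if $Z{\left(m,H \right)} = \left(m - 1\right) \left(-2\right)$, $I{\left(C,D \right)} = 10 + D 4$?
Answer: $-700$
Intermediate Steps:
$I{\left(C,D \right)} = 10 + 4 D$
$Z{\left(m,H \right)} = 2 - 2 m$ ($Z{\left(m,H \right)} = \left(-1 + m\right) \left(-2\right) = 2 - 2 m$)
$I{\left(19,15 \right)} Z{\left(6,9 \right)} = \left(10 + 4 \cdot 15\right) \left(2 - 12\right) = \left(10 + 60\right) \left(2 - 12\right) = 70 \left(-10\right) = -700$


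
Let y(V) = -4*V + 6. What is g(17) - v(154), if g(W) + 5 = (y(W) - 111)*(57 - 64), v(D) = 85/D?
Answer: 185639/154 ≈ 1205.4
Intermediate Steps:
y(V) = 6 - 4*V
g(W) = 730 + 28*W (g(W) = -5 + ((6 - 4*W) - 111)*(57 - 64) = -5 + (-105 - 4*W)*(-7) = -5 + (735 + 28*W) = 730 + 28*W)
g(17) - v(154) = (730 + 28*17) - 85/154 = (730 + 476) - 85/154 = 1206 - 1*85/154 = 1206 - 85/154 = 185639/154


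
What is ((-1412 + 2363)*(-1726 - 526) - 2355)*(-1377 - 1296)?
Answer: 5730930711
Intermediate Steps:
((-1412 + 2363)*(-1726 - 526) - 2355)*(-1377 - 1296) = (951*(-2252) - 2355)*(-2673) = (-2141652 - 2355)*(-2673) = -2144007*(-2673) = 5730930711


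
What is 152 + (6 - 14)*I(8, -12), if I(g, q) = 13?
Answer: 48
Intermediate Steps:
152 + (6 - 14)*I(8, -12) = 152 + (6 - 14)*13 = 152 - 8*13 = 152 - 104 = 48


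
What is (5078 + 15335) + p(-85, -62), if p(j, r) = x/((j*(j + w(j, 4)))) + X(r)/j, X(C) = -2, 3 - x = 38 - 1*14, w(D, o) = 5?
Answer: 138808539/6800 ≈ 20413.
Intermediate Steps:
x = -21 (x = 3 - (38 - 1*14) = 3 - (38 - 14) = 3 - 1*24 = 3 - 24 = -21)
p(j, r) = -2/j - 21/(j*(5 + j)) (p(j, r) = -21*1/(j*(j + 5)) - 2/j = -21*1/(j*(5 + j)) - 2/j = -21/(j*(5 + j)) - 2/j = -2/j - 21/(j*(5 + j)))
(5078 + 15335) + p(-85, -62) = (5078 + 15335) + (-31 - 2*(-85))/((-85)*(5 - 85)) = 20413 - 1/85*(-31 + 170)/(-80) = 20413 - 1/85*(-1/80)*139 = 20413 + 139/6800 = 138808539/6800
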